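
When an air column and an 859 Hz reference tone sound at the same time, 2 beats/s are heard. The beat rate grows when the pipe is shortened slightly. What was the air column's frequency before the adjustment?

|f − 859| = 2, so the air column was at either 857 Hz or 861 Hz.
A shorter pipe has a higher fundamental; the adjustment raises the air column's frequency.
The beat rate rose, so the adjustment moved the air column further from 859 Hz — it was already above the reference.

861 Hz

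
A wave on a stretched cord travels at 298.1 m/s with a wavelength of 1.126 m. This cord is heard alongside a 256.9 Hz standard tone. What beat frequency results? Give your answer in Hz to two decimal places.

7.84 Hz

Source frequency f = v/λ = 298.1/1.126 = 264.7425 Hz.
f_beat = |264.7425 − 256.9| = 7.84 Hz.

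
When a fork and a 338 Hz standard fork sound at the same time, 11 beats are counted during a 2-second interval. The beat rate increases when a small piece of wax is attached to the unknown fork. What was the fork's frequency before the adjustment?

332.5 Hz

Beat frequency = 11/2 = 5.5 Hz.
|f − 338| = 5.5, so the fork was at either 332.5 Hz or 343.5 Hz.
Loading a fork with wax lowers its frequency; the adjustment lowers the fork's frequency.
The beat rate rose, so the adjustment moved the fork further from 338 Hz — it was already below the reference.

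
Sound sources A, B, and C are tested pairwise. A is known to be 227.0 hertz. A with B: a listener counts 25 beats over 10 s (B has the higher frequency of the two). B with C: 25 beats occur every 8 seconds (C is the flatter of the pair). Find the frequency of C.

226.375 Hz

A–B: Beat frequency = 25/10 = 2.5 Hz.
B is above A, so f_B = 227.0 + 2.5 = 229.5 Hz.
B–C: Beat frequency = 25/8 = 3.125 Hz.
C is below B, so f_C = 229.5 − 3.125 = 226.375 Hz.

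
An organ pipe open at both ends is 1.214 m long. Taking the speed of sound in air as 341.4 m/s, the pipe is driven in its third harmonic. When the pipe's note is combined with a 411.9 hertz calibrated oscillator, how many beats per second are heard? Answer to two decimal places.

Open pipe: f_n = n·v/(2L) = 3·341.4/(2·1.214) = 421.8287 Hz.
f_beat = |421.8287 − 411.9| = 9.93 Hz.

9.93 Hz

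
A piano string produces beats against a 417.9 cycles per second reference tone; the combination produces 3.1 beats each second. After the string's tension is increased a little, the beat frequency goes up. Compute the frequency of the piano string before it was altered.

421 Hz

|f − 417.9| = 3.1, so the piano string was at either 414.8 Hz or 421 Hz.
Higher tension means higher frequency; the adjustment raises the piano string's frequency.
The beat rate rose, so the adjustment moved the piano string further from 417.9 Hz — it was already above the reference.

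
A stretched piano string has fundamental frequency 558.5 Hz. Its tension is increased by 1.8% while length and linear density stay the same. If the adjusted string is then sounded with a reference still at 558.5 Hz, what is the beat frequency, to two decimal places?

For a string, f ∝ √T, so the new frequency is 558.5·√1.018 = 563.5041 Hz.
f_beat = |563.5041 − 558.5| = 5.00 Hz.

5.00 Hz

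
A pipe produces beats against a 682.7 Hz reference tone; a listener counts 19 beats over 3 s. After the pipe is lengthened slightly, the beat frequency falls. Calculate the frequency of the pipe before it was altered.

689.0333 Hz

Beat frequency = 19/3 = 6.3333 Hz.
|f − 682.7| = 6.3333, so the pipe was at either 676.3667 Hz or 689.0333 Hz.
A longer pipe has a lower fundamental; the adjustment lowers the pipe's frequency.
The beat rate fell, so the adjustment moved the pipe toward 682.7 Hz — it must have started above the reference.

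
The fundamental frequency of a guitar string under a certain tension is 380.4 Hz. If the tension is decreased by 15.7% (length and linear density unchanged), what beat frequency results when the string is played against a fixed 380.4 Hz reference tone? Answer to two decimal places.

For a string, f ∝ √T, so the new frequency is 380.4·√0.843 = 349.2644 Hz.
f_beat = |349.2644 − 380.4| = 31.14 Hz.

31.14 Hz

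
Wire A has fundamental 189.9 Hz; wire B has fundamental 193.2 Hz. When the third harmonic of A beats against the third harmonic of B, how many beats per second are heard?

Third harmonic of the first: 3·189.9 = 569.7 Hz.
Third harmonic of the second: 3·193.2 = 579.6 Hz.
f_beat = |569.7 − 579.6| = 9.9 Hz.

9.9 Hz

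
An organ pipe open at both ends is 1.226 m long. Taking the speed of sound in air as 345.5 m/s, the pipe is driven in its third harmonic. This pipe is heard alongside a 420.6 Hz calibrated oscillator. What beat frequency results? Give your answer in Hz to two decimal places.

2.12 Hz

Open pipe: f_n = n·v/(2L) = 3·345.5/(2·1.226) = 422.7162 Hz.
f_beat = |422.7162 − 420.6| = 2.12 Hz.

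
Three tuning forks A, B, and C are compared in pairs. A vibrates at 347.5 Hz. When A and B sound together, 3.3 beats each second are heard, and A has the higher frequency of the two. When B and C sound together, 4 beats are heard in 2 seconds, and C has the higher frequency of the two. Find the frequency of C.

346.2 Hz

B is below A, so f_B = 347.5 − 3.3 = 344.2 Hz.
B–C: Beat frequency = 4/2 = 2 Hz.
C is above B, so f_C = 344.2 + 2 = 346.2 Hz.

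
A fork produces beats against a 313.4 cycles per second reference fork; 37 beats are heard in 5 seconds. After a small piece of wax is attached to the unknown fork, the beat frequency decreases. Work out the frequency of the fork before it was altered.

Beat frequency = 37/5 = 7.4 Hz.
|f − 313.4| = 7.4, so the fork was at either 306 Hz or 320.8 Hz.
Loading a fork with wax lowers its frequency; the adjustment lowers the fork's frequency.
The beat rate fell, so the adjustment moved the fork toward 313.4 Hz — it must have started above the reference.

320.8 Hz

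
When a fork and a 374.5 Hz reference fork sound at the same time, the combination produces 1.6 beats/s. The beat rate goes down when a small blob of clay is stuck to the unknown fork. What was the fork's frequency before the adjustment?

|f − 374.5| = 1.6, so the fork was at either 372.9 Hz or 376.1 Hz.
Adding mass to a fork lowers its frequency; the adjustment lowers the fork's frequency.
The beat rate fell, so the adjustment moved the fork toward 374.5 Hz — it must have started above the reference.

376.1 Hz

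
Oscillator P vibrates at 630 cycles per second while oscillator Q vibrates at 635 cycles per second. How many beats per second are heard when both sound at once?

The beat frequency equals the magnitude of the frequency difference.
|630 − 635| = 5 Hz.

5 Hz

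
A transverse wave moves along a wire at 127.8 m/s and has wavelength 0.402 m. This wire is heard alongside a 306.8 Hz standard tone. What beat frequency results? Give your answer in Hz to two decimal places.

Source frequency f = v/λ = 127.8/0.402 = 317.9104 Hz.
f_beat = |317.9104 − 306.8| = 11.11 Hz.

11.11 Hz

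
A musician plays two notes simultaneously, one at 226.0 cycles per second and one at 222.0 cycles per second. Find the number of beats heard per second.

4 Hz

The beat frequency equals the magnitude of the frequency difference.
|226.0 − 222.0| = 4 Hz.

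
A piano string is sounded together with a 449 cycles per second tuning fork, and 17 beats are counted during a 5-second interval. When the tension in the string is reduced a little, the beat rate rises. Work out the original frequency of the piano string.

445.6 Hz

Beat frequency = 17/5 = 3.4 Hz.
|f − 449| = 3.4, so the piano string was at either 445.6 Hz or 452.4 Hz.
Lower tension means lower frequency; the adjustment lowers the piano string's frequency.
The beat rate rose, so the adjustment moved the piano string further from 449 Hz — it was already below the reference.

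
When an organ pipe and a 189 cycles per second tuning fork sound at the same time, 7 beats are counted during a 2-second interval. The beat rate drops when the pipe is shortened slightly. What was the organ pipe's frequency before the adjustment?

Beat frequency = 7/2 = 3.5 Hz.
|f − 189| = 3.5, so the organ pipe was at either 185.5 Hz or 192.5 Hz.
A shorter pipe has a higher fundamental; the adjustment raises the organ pipe's frequency.
The beat rate fell, so the adjustment moved the organ pipe toward 189 Hz — it must have started below the reference.

185.5 Hz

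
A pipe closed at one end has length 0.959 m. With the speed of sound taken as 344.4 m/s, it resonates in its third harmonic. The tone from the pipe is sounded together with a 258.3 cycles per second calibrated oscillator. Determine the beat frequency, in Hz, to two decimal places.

11.04 Hz

Closed pipe (odd harmonics): f_n = n·v/(4L) = 3·344.4/(4·0.959) = 269.3431 Hz.
f_beat = |269.3431 − 258.3| = 11.04 Hz.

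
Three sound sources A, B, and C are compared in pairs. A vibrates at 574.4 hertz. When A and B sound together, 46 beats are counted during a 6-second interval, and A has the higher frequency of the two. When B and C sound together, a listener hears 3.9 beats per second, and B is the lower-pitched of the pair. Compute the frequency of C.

570.6333 Hz

A–B: Beat frequency = 46/6 = 7.6667 Hz.
B is below A, so f_B = 574.4 − 7.6667 = 566.7333 Hz.
C is above B, so f_C = 566.7333 + 3.9 = 570.6333 Hz.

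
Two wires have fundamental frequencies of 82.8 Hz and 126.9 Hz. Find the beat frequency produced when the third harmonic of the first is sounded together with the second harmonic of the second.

5.4 Hz

Third harmonic of the first: 3·82.8 = 248.4 Hz.
Second harmonic of the second: 2·126.9 = 253.8 Hz.
f_beat = |248.4 − 253.8| = 5.4 Hz.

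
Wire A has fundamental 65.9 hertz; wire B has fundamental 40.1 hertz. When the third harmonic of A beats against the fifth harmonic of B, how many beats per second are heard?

2.8 Hz

Third harmonic of the first: 3·65.9 = 197.7 Hz.
Fifth harmonic of the second: 5·40.1 = 200.5 Hz.
f_beat = |197.7 − 200.5| = 2.8 Hz.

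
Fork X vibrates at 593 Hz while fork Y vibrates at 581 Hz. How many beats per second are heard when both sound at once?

12 Hz

f_beat = |f₁ − f₂|.
|593 − 581| = 12 Hz.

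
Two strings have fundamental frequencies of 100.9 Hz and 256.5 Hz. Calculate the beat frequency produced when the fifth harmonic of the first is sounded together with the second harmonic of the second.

8.5 Hz

Fifth harmonic of the first: 5·100.9 = 504.5 Hz.
Second harmonic of the second: 2·256.5 = 513.0 Hz.
f_beat = |504.5 − 513.0| = 8.5 Hz.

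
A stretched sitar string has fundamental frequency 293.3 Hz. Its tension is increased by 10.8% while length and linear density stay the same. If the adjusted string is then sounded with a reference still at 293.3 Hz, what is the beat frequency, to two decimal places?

15.43 Hz

For a string, f ∝ √T, so the new frequency is 293.3·√1.108 = 308.7322 Hz.
f_beat = |308.7322 − 293.3| = 15.43 Hz.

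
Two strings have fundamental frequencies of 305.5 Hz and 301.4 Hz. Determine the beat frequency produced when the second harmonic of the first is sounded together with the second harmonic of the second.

8.2 Hz

Second harmonic of the first: 2·305.5 = 611.0 Hz.
Second harmonic of the second: 2·301.4 = 602.8 Hz.
f_beat = |611.0 − 602.8| = 8.2 Hz.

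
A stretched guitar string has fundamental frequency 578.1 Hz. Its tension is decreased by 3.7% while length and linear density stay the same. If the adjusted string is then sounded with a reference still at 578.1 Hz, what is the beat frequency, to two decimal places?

10.80 Hz

For a string, f ∝ √T, so the new frequency is 578.1·√0.963 = 567.3043 Hz.
f_beat = |567.3043 − 578.1| = 10.80 Hz.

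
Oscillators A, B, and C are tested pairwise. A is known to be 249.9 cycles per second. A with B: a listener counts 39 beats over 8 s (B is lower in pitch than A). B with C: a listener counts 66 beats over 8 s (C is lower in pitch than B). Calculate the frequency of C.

A–B: Beat frequency = 39/8 = 4.875 Hz.
B is below A, so f_B = 249.9 − 4.875 = 245.025 Hz.
B–C: Beat frequency = 66/8 = 8.25 Hz.
C is below B, so f_C = 245.025 − 8.25 = 236.775 Hz.

236.775 Hz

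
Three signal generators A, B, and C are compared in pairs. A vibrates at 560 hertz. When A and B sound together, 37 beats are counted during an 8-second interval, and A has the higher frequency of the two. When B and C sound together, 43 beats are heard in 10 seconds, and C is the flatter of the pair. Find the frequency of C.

551.075 Hz

A–B: Beat frequency = 37/8 = 4.625 Hz.
B is below A, so f_B = 560 − 4.625 = 555.375 Hz.
B–C: Beat frequency = 43/10 = 4.3 Hz.
C is below B, so f_C = 555.375 − 4.3 = 551.075 Hz.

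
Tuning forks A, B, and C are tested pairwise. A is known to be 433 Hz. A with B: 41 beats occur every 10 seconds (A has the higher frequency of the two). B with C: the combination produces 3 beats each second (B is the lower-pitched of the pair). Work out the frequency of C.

431.9 Hz

A–B: Beat frequency = 41/10 = 4.1 Hz.
B is below A, so f_B = 433 − 4.1 = 428.9 Hz.
C is above B, so f_C = 428.9 + 3 = 431.9 Hz.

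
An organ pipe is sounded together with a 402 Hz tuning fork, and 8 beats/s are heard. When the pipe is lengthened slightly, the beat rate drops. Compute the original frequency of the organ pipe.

|f − 402| = 8, so the organ pipe was at either 394 Hz or 410 Hz.
A longer pipe has a lower fundamental; the adjustment lowers the organ pipe's frequency.
The beat rate fell, so the adjustment moved the organ pipe toward 402 Hz — it must have started above the reference.

410 Hz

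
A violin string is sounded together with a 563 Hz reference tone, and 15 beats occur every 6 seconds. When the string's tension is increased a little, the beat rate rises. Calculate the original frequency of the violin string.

565.5 Hz

Beat frequency = 15/6 = 2.5 Hz.
|f − 563| = 2.5, so the violin string was at either 560.5 Hz or 565.5 Hz.
Higher tension means higher frequency; the adjustment raises the violin string's frequency.
The beat rate rose, so the adjustment moved the violin string further from 563 Hz — it was already above the reference.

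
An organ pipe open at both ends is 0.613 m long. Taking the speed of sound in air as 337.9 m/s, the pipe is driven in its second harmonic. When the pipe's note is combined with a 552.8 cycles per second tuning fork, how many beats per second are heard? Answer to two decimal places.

Open pipe: f_n = n·v/(2L) = 2·337.9/(2·0.613) = 551.2235 Hz.
f_beat = |551.2235 − 552.8| = 1.58 Hz.

1.58 Hz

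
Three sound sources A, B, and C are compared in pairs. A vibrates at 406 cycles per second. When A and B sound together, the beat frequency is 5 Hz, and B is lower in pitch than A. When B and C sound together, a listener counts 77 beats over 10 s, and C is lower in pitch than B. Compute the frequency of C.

393.3 Hz

B is below A, so f_B = 406 − 5 = 401 Hz.
B–C: Beat frequency = 77/10 = 7.7 Hz.
C is below B, so f_C = 401 − 7.7 = 393.3 Hz.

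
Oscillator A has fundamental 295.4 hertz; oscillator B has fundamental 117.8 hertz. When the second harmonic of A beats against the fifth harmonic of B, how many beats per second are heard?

1.8 Hz

Second harmonic of the first: 2·295.4 = 590.8 Hz.
Fifth harmonic of the second: 5·117.8 = 589.0 Hz.
f_beat = |590.8 − 589.0| = 1.8 Hz.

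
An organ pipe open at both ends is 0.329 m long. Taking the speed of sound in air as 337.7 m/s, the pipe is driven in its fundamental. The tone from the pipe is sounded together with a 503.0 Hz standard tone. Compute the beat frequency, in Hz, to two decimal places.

10.22 Hz

Open pipe: f_n = n·v/(2L) = 1·337.7/(2·0.329) = 513.2219 Hz.
f_beat = |513.2219 − 503.0| = 10.22 Hz.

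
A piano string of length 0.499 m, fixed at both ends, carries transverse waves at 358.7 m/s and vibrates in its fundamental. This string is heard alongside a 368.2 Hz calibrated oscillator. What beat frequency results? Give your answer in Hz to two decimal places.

For a string fixed at both ends, f_n = n·v/(2L) = 1·358.7/(2·0.499) = 359.4188 Hz.
f_beat = |359.4188 − 368.2| = 8.78 Hz.

8.78 Hz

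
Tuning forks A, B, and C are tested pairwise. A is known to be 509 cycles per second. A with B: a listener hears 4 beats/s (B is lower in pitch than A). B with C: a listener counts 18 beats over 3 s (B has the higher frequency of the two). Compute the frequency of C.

499 Hz

B is below A, so f_B = 509 − 4 = 505 Hz.
B–C: Beat frequency = 18/3 = 6 Hz.
C is below B, so f_C = 505 − 6 = 499 Hz.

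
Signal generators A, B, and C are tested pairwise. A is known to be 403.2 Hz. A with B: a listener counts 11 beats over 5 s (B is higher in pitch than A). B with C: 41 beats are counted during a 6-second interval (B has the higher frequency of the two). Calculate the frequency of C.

398.5667 Hz

A–B: Beat frequency = 11/5 = 2.2 Hz.
B is above A, so f_B = 403.2 + 2.2 = 405.4 Hz.
B–C: Beat frequency = 41/6 = 6.8333 Hz.
C is below B, so f_C = 405.4 − 6.8333 = 398.5667 Hz.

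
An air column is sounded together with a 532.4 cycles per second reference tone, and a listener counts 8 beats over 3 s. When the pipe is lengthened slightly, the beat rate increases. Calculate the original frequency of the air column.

529.7333 Hz

Beat frequency = 8/3 = 2.6667 Hz.
|f − 532.4| = 2.6667, so the air column was at either 529.7333 Hz or 535.0667 Hz.
A longer pipe has a lower fundamental; the adjustment lowers the air column's frequency.
The beat rate rose, so the adjustment moved the air column further from 532.4 Hz — it was already below the reference.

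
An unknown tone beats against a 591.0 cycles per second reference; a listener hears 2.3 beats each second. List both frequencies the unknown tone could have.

588.7 Hz or 593.3 Hz

|f − 591.0| = 2.3, so f = 591.0 ± 2.3.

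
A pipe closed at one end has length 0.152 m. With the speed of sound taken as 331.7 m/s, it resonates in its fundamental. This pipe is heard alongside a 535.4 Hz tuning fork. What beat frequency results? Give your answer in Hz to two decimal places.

Closed pipe (odd harmonics): f_n = n·v/(4L) = 1·331.7/(4·0.152) = 545.5592 Hz.
f_beat = |545.5592 − 535.4| = 10.16 Hz.

10.16 Hz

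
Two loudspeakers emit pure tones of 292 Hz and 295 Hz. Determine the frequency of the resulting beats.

f_beat = |f₁ − f₂|.
|292 − 295| = 3 Hz.

3 Hz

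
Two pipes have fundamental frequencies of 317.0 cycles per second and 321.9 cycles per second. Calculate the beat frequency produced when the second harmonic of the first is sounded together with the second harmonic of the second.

9.8 Hz

Second harmonic of the first: 2·317.0 = 634.0 Hz.
Second harmonic of the second: 2·321.9 = 643.8 Hz.
f_beat = |634.0 − 643.8| = 9.8 Hz.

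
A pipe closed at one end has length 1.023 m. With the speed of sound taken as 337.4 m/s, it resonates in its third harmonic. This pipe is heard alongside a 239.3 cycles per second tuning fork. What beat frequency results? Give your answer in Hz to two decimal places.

8.06 Hz

Closed pipe (odd harmonics): f_n = n·v/(4L) = 3·337.4/(4·1.023) = 247.3607 Hz.
f_beat = |247.3607 − 239.3| = 8.06 Hz.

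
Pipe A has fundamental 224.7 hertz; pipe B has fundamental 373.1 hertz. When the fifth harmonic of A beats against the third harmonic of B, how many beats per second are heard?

Fifth harmonic of the first: 5·224.7 = 1123.5 Hz.
Third harmonic of the second: 3·373.1 = 1119.3 Hz.
f_beat = |1123.5 − 1119.3| = 4.2 Hz.

4.2 Hz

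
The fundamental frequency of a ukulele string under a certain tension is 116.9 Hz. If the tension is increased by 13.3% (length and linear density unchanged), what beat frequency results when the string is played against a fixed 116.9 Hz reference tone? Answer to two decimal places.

7.53 Hz

For a string, f ∝ √T, so the new frequency is 116.9·√1.133 = 124.4313 Hz.
f_beat = |124.4313 − 116.9| = 7.53 Hz.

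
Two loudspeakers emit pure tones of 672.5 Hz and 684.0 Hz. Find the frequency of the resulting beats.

11.5 Hz

f_beat = |f₁ − f₂|.
|672.5 − 684.0| = 11.5 Hz.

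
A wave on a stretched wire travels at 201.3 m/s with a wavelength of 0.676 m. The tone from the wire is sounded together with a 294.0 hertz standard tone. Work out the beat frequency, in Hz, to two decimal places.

3.78 Hz

Source frequency f = v/λ = 201.3/0.676 = 297.7811 Hz.
f_beat = |297.7811 − 294.0| = 3.78 Hz.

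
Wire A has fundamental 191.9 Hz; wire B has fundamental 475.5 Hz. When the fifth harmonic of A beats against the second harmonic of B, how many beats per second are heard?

8.5 Hz

Fifth harmonic of the first: 5·191.9 = 959.5 Hz.
Second harmonic of the second: 2·475.5 = 951.0 Hz.
f_beat = |959.5 − 951.0| = 8.5 Hz.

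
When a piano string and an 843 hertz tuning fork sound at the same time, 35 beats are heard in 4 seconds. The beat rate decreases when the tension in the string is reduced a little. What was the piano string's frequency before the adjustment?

851.75 Hz

Beat frequency = 35/4 = 8.75 Hz.
|f − 843| = 8.75, so the piano string was at either 834.25 Hz or 851.75 Hz.
Lower tension means lower frequency; the adjustment lowers the piano string's frequency.
The beat rate fell, so the adjustment moved the piano string toward 843 Hz — it must have started above the reference.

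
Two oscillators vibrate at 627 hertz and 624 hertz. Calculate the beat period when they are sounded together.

f_beat = |627 − 624| = 3 Hz.
Beat period T = 1 / f_beat = 1 / 3 s.

0.333 s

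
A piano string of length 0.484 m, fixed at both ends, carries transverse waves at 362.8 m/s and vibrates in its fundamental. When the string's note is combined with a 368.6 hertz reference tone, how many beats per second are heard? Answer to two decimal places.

For a string fixed at both ends, f_n = n·v/(2L) = 1·362.8/(2·0.484) = 374.7934 Hz.
f_beat = |374.7934 − 368.6| = 6.19 Hz.

6.19 Hz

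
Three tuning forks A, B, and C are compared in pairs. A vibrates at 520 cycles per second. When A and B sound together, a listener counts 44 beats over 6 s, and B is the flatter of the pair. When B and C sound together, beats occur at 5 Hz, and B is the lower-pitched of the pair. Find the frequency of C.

A–B: Beat frequency = 44/6 = 7.3333 Hz.
B is below A, so f_B = 520 − 7.3333 = 512.6667 Hz.
C is above B, so f_C = 512.6667 + 5 = 517.6667 Hz.

517.6667 Hz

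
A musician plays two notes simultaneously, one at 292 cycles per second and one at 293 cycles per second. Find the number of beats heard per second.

1 Hz

The beat frequency equals the magnitude of the frequency difference.
|292 − 293| = 1 Hz.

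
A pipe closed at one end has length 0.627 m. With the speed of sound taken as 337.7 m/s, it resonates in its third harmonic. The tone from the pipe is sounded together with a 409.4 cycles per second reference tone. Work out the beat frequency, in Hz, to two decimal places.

Closed pipe (odd harmonics): f_n = n·v/(4L) = 3·337.7/(4·0.627) = 403.9474 Hz.
f_beat = |403.9474 − 409.4| = 5.45 Hz.

5.45 Hz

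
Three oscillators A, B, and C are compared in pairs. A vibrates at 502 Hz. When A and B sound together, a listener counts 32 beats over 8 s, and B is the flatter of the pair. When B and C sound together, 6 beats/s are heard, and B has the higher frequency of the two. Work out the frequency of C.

A–B: Beat frequency = 32/8 = 4 Hz.
B is below A, so f_B = 502 − 4 = 498 Hz.
C is below B, so f_C = 498 − 6 = 492 Hz.

492 Hz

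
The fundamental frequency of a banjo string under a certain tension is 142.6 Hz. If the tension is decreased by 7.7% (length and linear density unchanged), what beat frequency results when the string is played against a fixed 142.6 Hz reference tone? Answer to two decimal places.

For a string, f ∝ √T, so the new frequency is 142.6·√0.923 = 136.9999 Hz.
f_beat = |136.9999 − 142.6| = 5.60 Hz.

5.60 Hz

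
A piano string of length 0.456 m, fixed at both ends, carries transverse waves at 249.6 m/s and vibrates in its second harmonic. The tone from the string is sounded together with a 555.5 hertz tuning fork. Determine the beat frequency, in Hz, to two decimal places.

For a string fixed at both ends, f_n = n·v/(2L) = 2·249.6/(2·0.456) = 547.3684 Hz.
f_beat = |547.3684 − 555.5| = 8.13 Hz.

8.13 Hz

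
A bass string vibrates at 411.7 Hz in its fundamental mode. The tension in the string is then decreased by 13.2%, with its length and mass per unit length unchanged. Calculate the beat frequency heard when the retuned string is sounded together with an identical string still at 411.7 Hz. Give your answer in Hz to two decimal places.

28.13 Hz

For a string, f ∝ √T, so the new frequency is 411.7·√0.868 = 383.5666 Hz.
f_beat = |383.5666 − 411.7| = 28.13 Hz.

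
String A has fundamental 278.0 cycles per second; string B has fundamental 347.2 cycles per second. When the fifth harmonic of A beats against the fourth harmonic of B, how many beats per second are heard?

1.2 Hz

Fifth harmonic of the first: 5·278.0 = 1390.0 Hz.
Fourth harmonic of the second: 4·347.2 = 1388.8 Hz.
f_beat = |1390.0 − 1388.8| = 1.2 Hz.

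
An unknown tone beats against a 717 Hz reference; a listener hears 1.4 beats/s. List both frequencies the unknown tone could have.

715.6 Hz or 718.4 Hz

|f − 717| = 1.4, so f = 717 ± 1.4.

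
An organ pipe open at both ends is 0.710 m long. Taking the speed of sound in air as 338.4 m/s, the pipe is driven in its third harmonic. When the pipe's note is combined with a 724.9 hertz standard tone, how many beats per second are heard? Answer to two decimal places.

9.97 Hz

Open pipe: f_n = n·v/(2L) = 3·338.4/(2·0.710) = 714.9296 Hz.
f_beat = |714.9296 − 724.9| = 9.97 Hz.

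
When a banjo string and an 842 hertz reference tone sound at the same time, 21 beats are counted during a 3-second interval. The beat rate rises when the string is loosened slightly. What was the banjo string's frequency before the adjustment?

835 Hz

Beat frequency = 21/3 = 7 Hz.
|f − 842| = 7, so the banjo string was at either 835 Hz or 849 Hz.
Reducing tension lowers a string's frequency; the adjustment lowers the banjo string's frequency.
The beat rate rose, so the adjustment moved the banjo string further from 842 Hz — it was already below the reference.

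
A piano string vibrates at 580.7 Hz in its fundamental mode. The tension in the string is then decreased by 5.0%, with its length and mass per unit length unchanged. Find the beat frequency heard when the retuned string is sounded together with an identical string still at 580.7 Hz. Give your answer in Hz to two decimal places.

14.70 Hz

For a string, f ∝ √T, so the new frequency is 580.7·√0.950 = 565.9963 Hz.
f_beat = |565.9963 − 580.7| = 14.70 Hz.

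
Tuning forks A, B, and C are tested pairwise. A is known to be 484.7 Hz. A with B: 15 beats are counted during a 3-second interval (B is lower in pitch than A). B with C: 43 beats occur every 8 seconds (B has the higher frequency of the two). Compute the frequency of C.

A–B: Beat frequency = 15/3 = 5 Hz.
B is below A, so f_B = 484.7 − 5 = 479.7 Hz.
B–C: Beat frequency = 43/8 = 5.375 Hz.
C is below B, so f_C = 479.7 − 5.375 = 474.325 Hz.

474.325 Hz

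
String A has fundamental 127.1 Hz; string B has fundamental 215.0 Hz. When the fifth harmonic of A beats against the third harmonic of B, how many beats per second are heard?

Fifth harmonic of the first: 5·127.1 = 635.5 Hz.
Third harmonic of the second: 3·215.0 = 645.0 Hz.
f_beat = |635.5 − 645.0| = 9.5 Hz.

9.5 Hz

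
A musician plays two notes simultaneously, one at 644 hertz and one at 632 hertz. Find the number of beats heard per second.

12 Hz

The beat frequency equals the magnitude of the frequency difference.
|644 − 632| = 12 Hz.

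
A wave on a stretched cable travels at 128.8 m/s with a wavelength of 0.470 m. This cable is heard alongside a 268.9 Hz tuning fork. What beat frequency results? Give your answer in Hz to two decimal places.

5.14 Hz

Source frequency f = v/λ = 128.8/0.470 = 274.0426 Hz.
f_beat = |274.0426 − 268.9| = 5.14 Hz.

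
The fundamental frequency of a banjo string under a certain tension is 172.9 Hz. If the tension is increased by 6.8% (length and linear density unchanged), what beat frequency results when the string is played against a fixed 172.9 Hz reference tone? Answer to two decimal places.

5.78 Hz

For a string, f ∝ √T, so the new frequency is 172.9·√1.068 = 178.6819 Hz.
f_beat = |178.6819 − 172.9| = 5.78 Hz.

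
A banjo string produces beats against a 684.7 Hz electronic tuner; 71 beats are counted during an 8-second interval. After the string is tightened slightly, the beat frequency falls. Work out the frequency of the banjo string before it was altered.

675.825 Hz

Beat frequency = 71/8 = 8.875 Hz.
|f − 684.7| = 8.875, so the banjo string was at either 675.825 Hz or 693.575 Hz.
Increasing tension raises a string's frequency; the adjustment raises the banjo string's frequency.
The beat rate fell, so the adjustment moved the banjo string toward 684.7 Hz — it must have started below the reference.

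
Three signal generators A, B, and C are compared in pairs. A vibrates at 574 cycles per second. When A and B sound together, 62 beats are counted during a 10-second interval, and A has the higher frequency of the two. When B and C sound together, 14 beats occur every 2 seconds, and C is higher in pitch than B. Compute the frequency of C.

574.8 Hz

A–B: Beat frequency = 62/10 = 6.2 Hz.
B is below A, so f_B = 574 − 6.2 = 567.8 Hz.
B–C: Beat frequency = 14/2 = 7 Hz.
C is above B, so f_C = 567.8 + 7 = 574.8 Hz.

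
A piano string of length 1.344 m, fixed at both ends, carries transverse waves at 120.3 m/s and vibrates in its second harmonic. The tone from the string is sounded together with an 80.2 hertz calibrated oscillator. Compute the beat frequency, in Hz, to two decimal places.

9.31 Hz

For a string fixed at both ends, f_n = n·v/(2L) = 2·120.3/(2·1.344) = 89.5089 Hz.
f_beat = |89.5089 − 80.2| = 9.31 Hz.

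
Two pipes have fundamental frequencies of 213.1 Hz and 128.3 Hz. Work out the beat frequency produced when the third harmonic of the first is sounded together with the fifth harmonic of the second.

Third harmonic of the first: 3·213.1 = 639.3 Hz.
Fifth harmonic of the second: 5·128.3 = 641.5 Hz.
f_beat = |639.3 − 641.5| = 2.2 Hz.

2.2 Hz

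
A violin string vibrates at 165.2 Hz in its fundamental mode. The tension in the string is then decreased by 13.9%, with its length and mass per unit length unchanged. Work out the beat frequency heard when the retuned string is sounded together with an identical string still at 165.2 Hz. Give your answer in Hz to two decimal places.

11.91 Hz

For a string, f ∝ √T, so the new frequency is 165.2·√0.861 = 153.2892 Hz.
f_beat = |153.2892 − 165.2| = 11.91 Hz.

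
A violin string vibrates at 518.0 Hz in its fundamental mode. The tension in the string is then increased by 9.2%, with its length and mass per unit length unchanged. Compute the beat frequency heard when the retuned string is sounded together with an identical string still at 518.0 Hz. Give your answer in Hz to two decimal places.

For a string, f ∝ √T, so the new frequency is 518.0·√1.092 = 541.3038 Hz.
f_beat = |541.3038 − 518.0| = 23.30 Hz.

23.30 Hz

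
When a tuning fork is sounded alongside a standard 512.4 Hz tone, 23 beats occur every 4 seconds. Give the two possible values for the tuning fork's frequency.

Beat frequency = 23/4 = 5.75 Hz.
|f − 512.4| = 5.75, so f = 512.4 ± 5.75.

506.65 Hz or 518.15 Hz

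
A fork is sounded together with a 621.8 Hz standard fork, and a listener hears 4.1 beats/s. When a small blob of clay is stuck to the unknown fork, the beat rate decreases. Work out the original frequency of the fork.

625.9 Hz

|f − 621.8| = 4.1, so the fork was at either 617.7 Hz or 625.9 Hz.
Adding mass to a fork lowers its frequency; the adjustment lowers the fork's frequency.
The beat rate fell, so the adjustment moved the fork toward 621.8 Hz — it must have started above the reference.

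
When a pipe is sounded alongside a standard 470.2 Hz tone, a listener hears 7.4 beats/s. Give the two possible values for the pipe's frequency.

|f − 470.2| = 7.4, so f = 470.2 ± 7.4.

462.8 Hz or 477.6 Hz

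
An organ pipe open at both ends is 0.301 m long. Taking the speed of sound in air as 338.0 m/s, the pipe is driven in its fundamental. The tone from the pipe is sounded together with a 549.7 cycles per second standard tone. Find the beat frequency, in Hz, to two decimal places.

Open pipe: f_n = n·v/(2L) = 1·338.0/(2·0.301) = 561.4618 Hz.
f_beat = |561.4618 − 549.7| = 11.76 Hz.

11.76 Hz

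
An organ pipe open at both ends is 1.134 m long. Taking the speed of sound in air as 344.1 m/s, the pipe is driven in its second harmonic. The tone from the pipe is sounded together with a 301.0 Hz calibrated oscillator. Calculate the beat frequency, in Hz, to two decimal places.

Open pipe: f_n = n·v/(2L) = 2·344.1/(2·1.134) = 303.4392 Hz.
f_beat = |303.4392 − 301.0| = 2.44 Hz.

2.44 Hz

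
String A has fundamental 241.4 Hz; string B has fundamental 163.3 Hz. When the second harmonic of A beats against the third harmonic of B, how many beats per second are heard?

Second harmonic of the first: 2·241.4 = 482.8 Hz.
Third harmonic of the second: 3·163.3 = 489.9 Hz.
f_beat = |482.8 − 489.9| = 7.1 Hz.

7.1 Hz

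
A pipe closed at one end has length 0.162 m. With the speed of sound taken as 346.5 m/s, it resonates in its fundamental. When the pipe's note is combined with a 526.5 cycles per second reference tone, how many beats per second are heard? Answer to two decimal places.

8.22 Hz

Closed pipe (odd harmonics): f_n = n·v/(4L) = 1·346.5/(4·0.162) = 534.7222 Hz.
f_beat = |534.7222 − 526.5| = 8.22 Hz.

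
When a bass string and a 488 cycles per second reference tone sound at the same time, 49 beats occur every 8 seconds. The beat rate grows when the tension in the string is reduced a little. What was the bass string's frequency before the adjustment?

481.875 Hz

Beat frequency = 49/8 = 6.125 Hz.
|f − 488| = 6.125, so the bass string was at either 481.875 Hz or 494.125 Hz.
Lower tension means lower frequency; the adjustment lowers the bass string's frequency.
The beat rate rose, so the adjustment moved the bass string further from 488 Hz — it was already below the reference.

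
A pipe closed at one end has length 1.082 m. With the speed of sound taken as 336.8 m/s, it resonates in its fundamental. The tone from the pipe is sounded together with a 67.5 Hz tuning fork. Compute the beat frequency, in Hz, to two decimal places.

10.32 Hz

Closed pipe (odd harmonics): f_n = n·v/(4L) = 1·336.8/(4·1.082) = 77.8189 Hz.
f_beat = |77.8189 − 67.5| = 10.32 Hz.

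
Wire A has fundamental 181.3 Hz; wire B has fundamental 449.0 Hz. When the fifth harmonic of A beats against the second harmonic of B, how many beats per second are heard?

Fifth harmonic of the first: 5·181.3 = 906.5 Hz.
Second harmonic of the second: 2·449.0 = 898.0 Hz.
f_beat = |906.5 − 898.0| = 8.5 Hz.

8.5 Hz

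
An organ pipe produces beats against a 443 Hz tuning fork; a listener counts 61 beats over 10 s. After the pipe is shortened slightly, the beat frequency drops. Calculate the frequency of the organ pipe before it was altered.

436.9 Hz

Beat frequency = 61/10 = 6.1 Hz.
|f − 443| = 6.1, so the organ pipe was at either 436.9 Hz or 449.1 Hz.
A shorter pipe has a higher fundamental; the adjustment raises the organ pipe's frequency.
The beat rate fell, so the adjustment moved the organ pipe toward 443 Hz — it must have started below the reference.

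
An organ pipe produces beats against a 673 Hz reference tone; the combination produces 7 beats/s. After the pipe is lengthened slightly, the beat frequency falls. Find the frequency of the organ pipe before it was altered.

|f − 673| = 7, so the organ pipe was at either 666 Hz or 680 Hz.
A longer pipe has a lower fundamental; the adjustment lowers the organ pipe's frequency.
The beat rate fell, so the adjustment moved the organ pipe toward 673 Hz — it must have started above the reference.

680 Hz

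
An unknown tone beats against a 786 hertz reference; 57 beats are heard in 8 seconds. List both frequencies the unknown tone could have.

778.875 Hz or 793.125 Hz

Beat frequency = 57/8 = 7.125 Hz.
|f − 786| = 7.125, so f = 786 ± 7.125.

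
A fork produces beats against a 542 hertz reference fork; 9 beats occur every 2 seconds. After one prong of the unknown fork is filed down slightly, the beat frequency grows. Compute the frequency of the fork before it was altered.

546.5 Hz

Beat frequency = 9/2 = 4.5 Hz.
|f − 542| = 4.5, so the fork was at either 537.5 Hz or 546.5 Hz.
Filing a prong removes mass and raises the fork's frequency; the adjustment raises the fork's frequency.
The beat rate rose, so the adjustment moved the fork further from 542 Hz — it was already above the reference.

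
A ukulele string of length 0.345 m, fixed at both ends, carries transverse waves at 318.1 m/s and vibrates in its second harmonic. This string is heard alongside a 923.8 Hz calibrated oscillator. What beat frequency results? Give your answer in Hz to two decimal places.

1.77 Hz

For a string fixed at both ends, f_n = n·v/(2L) = 2·318.1/(2·0.345) = 922.0290 Hz.
f_beat = |922.0290 − 923.8| = 1.77 Hz.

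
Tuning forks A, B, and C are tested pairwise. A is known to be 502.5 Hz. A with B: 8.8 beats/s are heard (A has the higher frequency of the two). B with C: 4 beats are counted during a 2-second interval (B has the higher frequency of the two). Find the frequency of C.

491.7 Hz

B is below A, so f_B = 502.5 − 8.8 = 493.7 Hz.
B–C: Beat frequency = 4/2 = 2 Hz.
C is below B, so f_C = 493.7 − 2 = 491.7 Hz.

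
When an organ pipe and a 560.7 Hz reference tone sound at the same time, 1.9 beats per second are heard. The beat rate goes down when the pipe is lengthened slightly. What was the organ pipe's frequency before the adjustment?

562.6 Hz

|f − 560.7| = 1.9, so the organ pipe was at either 558.8 Hz or 562.6 Hz.
A longer pipe has a lower fundamental; the adjustment lowers the organ pipe's frequency.
The beat rate fell, so the adjustment moved the organ pipe toward 560.7 Hz — it must have started above the reference.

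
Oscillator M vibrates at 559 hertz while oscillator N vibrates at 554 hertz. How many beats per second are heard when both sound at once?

5 Hz

f_beat = |f₁ − f₂|.
|559 − 554| = 5 Hz.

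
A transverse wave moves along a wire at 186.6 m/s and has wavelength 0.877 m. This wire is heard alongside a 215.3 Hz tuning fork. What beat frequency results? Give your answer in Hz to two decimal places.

2.53 Hz

Source frequency f = v/λ = 186.6/0.877 = 212.7708 Hz.
f_beat = |212.7708 − 215.3| = 2.53 Hz.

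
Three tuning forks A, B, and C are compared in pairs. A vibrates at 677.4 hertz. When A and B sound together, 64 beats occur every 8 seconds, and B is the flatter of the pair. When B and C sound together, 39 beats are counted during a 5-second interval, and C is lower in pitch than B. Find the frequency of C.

661.6 Hz

A–B: Beat frequency = 64/8 = 8 Hz.
B is below A, so f_B = 677.4 − 8 = 669.4 Hz.
B–C: Beat frequency = 39/5 = 7.8 Hz.
C is below B, so f_C = 669.4 − 7.8 = 661.6 Hz.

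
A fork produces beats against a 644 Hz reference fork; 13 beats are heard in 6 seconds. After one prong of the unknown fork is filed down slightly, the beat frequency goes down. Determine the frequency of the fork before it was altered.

641.8333 Hz

Beat frequency = 13/6 = 2.1667 Hz.
|f − 644| = 2.1667, so the fork was at either 641.8333 Hz or 646.1667 Hz.
Filing a prong removes mass and raises the fork's frequency; the adjustment raises the fork's frequency.
The beat rate fell, so the adjustment moved the fork toward 644 Hz — it must have started below the reference.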